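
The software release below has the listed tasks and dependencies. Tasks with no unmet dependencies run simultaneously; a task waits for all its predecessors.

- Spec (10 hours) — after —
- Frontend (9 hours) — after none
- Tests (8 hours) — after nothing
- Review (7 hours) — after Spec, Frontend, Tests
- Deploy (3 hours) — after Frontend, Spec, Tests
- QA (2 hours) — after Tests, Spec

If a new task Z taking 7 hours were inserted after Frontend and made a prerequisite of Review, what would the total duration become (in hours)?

Originally the software release takes 17 hours.
With Z inserted, Review now waits for max(Spec, Frontend, Tests, Z).
New critical path: Frontend→Z→Review = 9+7+7 = 23 ⇒ 23 hours.

23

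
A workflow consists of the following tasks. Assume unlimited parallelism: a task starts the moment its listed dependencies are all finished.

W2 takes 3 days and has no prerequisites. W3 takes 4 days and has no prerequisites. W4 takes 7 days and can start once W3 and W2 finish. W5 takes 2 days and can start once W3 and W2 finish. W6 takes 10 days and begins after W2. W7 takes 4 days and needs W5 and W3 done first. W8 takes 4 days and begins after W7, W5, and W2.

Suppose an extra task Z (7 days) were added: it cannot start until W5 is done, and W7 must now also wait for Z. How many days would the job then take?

Originally the job takes 14 days.
With Z inserted, W7 now waits for max(W5, W3, Z).
New critical path: W3→W5→Z→W7→W8 = 4+2+7+4+4 = 21 ⇒ 21 days.

21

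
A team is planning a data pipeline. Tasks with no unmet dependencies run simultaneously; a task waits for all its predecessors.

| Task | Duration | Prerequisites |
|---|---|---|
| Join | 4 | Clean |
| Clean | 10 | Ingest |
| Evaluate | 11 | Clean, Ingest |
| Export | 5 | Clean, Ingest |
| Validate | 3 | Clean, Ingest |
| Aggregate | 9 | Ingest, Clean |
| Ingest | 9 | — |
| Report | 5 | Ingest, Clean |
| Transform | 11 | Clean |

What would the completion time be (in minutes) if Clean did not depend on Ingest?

21

Original critical path: Ingest→Clean→Transform = 9+10+11 = 30 ⇒ 30 minutes.
Without Ingest→Clean, Clean's earliest start moves from 9 to 0.
New critical path: Clean→Transform = 10+11 = 21 ⇒ 21 minutes.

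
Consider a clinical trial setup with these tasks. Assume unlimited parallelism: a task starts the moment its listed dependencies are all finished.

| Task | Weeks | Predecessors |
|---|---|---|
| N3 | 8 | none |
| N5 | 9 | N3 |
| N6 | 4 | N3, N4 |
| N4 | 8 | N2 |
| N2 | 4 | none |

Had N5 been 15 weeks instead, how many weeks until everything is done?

23

Actual critical path: N3→N5 = 8+9 = 17 ⇒ 17 weeks.
Since N5 is critical, the +6 change carries straight to that chain (now 23 weeks).
No other chain overtakes it, so the finish is 23 weeks.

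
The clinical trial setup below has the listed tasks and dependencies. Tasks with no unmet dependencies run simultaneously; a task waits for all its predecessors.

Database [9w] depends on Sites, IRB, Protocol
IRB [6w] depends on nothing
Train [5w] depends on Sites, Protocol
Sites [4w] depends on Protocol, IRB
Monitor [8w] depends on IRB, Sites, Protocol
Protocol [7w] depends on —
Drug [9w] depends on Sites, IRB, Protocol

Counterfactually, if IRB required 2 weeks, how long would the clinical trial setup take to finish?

Baseline: Protocol→Sites→Drug = 7+4+9 = 20 → 20 weeks.
The longest path through IRB is only 19 weeks, so IRB has float 1.
The critical path is still Protocol→Sites→Drug; finish is now 20 weeks.

20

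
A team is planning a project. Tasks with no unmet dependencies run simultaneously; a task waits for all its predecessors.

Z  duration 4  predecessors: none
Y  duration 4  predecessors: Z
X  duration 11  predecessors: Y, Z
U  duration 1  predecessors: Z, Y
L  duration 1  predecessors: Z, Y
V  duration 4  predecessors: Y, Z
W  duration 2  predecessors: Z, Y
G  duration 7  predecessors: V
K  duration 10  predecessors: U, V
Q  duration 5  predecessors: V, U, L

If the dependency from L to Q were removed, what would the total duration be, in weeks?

Before: longest chain Z→Y→V→K = 4+4+4+10 = 22, finish 22.
Dropping L→Q doesn't change Q's earliest start (12); another predecessor still binds.
New critical path: Z→Y→V→K = 4+4+4+10 = 22 ⇒ 22 weeks.

22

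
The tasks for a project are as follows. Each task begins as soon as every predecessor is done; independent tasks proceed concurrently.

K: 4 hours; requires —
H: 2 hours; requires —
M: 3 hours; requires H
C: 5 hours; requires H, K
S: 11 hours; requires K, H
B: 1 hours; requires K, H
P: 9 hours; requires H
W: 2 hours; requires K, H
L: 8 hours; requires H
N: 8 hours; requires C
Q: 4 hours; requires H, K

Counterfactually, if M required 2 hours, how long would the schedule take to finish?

17

Critical path before the change: K→C→N = 4+5+8 = 17 giving 17 hours.
The longest path through M is only 5 hours, so M has float 12.
No other chain overtakes it, so the finish is 17 hours.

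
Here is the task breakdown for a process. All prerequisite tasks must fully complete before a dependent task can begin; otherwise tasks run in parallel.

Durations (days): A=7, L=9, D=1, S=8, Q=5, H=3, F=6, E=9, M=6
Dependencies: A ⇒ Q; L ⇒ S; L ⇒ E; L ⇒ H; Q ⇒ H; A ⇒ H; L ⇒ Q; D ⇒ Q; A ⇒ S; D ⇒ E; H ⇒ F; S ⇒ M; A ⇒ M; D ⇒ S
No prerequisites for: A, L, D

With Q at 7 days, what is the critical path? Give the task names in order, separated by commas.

Baseline: L→Q→H→F = 9+5+3+6 = 23 → 23 days.
Q is on the critical path; changing it to 7 makes that path 25 days.
The critical path is still L→Q→H→F; finish is now 25 days.

L, Q, H, F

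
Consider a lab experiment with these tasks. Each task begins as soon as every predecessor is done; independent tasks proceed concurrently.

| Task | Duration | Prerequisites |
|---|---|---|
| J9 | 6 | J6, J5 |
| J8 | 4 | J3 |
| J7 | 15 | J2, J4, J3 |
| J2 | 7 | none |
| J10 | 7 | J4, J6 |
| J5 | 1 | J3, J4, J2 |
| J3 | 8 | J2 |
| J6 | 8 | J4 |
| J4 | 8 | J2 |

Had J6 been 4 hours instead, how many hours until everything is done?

As given, the longest chain is J2→J4→J6→J10 = 7+8+8+7 = 30, so the finish is 30 hours.
J6 lies on that path, so at 4 hours the path becomes 26 hours.
The binding chain switches to J2→J3→J7 = 7+8+15 = 30; finish 30 hours.

30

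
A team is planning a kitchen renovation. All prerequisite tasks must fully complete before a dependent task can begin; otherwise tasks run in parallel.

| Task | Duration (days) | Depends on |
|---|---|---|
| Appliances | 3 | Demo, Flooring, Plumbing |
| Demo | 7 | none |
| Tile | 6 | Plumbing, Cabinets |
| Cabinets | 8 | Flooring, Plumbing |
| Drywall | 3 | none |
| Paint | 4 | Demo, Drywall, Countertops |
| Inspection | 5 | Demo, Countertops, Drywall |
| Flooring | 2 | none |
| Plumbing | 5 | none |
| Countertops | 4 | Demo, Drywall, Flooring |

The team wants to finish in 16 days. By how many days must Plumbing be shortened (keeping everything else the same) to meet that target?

3

Current finish: 19 days; target: 16.
Plumbing is on every critical path, so each day cut from Plumbing cuts the finish by one (this holds down to a finish of 16).
Need 19 − 16 = 3 days off Plumbing → Plumbing becomes 2 days, finish becomes 16.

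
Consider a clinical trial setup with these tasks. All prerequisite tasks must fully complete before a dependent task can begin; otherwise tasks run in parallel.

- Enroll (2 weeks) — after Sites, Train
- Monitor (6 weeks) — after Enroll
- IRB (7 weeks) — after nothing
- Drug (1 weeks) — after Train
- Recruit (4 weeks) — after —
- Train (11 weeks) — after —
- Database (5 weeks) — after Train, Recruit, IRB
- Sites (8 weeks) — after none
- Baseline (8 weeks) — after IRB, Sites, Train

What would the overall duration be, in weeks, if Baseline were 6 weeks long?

19

Actual critical path: Train→Baseline = 11+8 = 19 ⇒ 19 weeks.
Baseline lies on that path, so at 6 weeks the path becomes 17 weeks.
The binding chain switches to Train→Enroll→Monitor = 11+2+6 = 19; finish 19 weeks.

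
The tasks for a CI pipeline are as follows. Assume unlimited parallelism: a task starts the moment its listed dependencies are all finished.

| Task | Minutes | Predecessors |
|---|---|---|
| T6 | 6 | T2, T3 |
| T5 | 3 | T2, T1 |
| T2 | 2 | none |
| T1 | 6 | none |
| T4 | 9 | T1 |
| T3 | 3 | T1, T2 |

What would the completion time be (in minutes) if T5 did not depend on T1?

With the dependency in place, T1→T3→T6 = 6+3+6 = 15 sets the finish at 15 minutes.
Without T1→T5, T5's earliest start moves from 6 to 2.
After: T1→T3→T6 = 6+3+6 = 15 → 15 minutes.

15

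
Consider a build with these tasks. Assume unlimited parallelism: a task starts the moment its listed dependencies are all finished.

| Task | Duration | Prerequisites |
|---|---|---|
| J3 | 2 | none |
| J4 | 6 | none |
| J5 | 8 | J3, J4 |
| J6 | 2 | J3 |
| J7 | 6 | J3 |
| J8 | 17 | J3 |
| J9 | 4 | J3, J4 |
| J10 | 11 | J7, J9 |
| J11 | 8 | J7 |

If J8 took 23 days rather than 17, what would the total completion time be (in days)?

25

Baseline: J4→J9→J10 = 6+4+11 = 21 → 21 days.
J8 has 2 days of float (longest path through it is 19).
Now J3→J8 = 2+23 = 25 is longest, so the finish becomes 25 days.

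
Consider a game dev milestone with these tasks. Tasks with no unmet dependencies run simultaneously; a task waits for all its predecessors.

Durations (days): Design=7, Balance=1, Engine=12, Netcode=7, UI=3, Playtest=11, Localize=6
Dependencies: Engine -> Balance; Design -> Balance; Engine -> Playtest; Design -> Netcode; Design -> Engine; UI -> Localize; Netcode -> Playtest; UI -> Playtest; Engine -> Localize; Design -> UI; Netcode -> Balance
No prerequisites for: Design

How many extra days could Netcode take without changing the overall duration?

5

The longest chain is Design→Engine→Playtest = 7+12+11 = 30; overall finish 30 days.
Longest path through Netcode: 25 days (earliest finish 14, latest finish 19).
Float = 30 − 25 = 5.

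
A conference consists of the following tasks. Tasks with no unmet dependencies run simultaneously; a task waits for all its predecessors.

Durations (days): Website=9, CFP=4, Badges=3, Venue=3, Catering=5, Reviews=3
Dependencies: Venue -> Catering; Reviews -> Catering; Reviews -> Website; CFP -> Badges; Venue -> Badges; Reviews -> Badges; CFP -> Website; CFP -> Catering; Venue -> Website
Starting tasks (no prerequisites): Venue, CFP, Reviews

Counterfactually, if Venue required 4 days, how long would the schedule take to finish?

The binding path is CFP→Website = 4+9 = 13; finish at 13 days.
Venue is off the critical path — its longest chain is 12 days, giving 1 of slack.
New critical path: Venue→Website = 4+9 = 13 ⇒ 13 days.

13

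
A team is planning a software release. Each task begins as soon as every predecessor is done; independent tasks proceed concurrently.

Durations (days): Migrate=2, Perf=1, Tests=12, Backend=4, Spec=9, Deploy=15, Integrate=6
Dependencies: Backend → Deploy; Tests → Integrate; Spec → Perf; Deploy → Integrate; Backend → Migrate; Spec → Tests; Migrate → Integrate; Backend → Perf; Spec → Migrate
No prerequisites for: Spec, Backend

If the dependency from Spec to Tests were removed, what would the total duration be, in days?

25

Original critical path: Spec→Tests→Integrate = 9+12+6 = 27 ⇒ 27 days.
Without Spec→Tests, Tests's earliest start moves from 9 to 0.
After: Backend→Deploy→Integrate = 4+15+6 = 25 → 25 days.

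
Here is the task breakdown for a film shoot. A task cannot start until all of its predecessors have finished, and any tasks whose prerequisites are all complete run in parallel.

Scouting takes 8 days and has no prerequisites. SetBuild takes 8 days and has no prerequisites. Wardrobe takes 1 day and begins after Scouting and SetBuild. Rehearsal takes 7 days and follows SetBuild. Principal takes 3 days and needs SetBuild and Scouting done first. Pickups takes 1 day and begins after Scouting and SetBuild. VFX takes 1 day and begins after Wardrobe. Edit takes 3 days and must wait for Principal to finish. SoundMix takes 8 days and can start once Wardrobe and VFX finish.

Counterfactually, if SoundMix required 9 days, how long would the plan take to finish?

The binding path is Scouting→Wardrobe→VFX→SoundMix = 8+1+1+8 = 18; finish at 18 days.
Since SoundMix is critical, the +1 change carries straight to that chain (now 19 days).
No other chain overtakes it, so the finish is 19 days.

19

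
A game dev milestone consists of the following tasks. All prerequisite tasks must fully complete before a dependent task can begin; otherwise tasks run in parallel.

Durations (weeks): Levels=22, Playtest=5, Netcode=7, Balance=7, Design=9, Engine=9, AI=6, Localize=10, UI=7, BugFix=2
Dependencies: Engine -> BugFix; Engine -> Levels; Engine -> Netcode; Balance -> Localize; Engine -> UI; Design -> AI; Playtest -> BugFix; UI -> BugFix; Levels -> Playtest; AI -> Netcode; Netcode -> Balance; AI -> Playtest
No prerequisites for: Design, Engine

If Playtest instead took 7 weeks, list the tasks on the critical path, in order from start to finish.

Engine, Levels, Playtest, BugFix

As given, the longest chain is Design→AI→Netcode→Balance→Localize = 9+6+7+7+10 = 39, so the finish is 39 weeks.
The longest path through Playtest is only 38 weeks, so Playtest has float 1.
The binding chain switches to Engine→Levels→Playtest→BugFix = 9+22+7+2 = 40; finish 40 weeks.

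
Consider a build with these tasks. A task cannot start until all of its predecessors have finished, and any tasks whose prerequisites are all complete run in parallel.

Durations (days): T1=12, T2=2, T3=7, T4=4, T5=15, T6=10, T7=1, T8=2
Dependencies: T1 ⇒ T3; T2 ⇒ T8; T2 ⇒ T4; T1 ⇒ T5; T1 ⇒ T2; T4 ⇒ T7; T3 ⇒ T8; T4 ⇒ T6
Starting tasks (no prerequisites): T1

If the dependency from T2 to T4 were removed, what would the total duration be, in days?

With the dependency in place, T1→T2→T4→T6 = 12+2+4+10 = 28 sets the finish at 28 days.
Without T2→T4, T4's earliest start moves from 14 to 0.
After: T1→T5 = 12+15 = 27 → 27 days.

27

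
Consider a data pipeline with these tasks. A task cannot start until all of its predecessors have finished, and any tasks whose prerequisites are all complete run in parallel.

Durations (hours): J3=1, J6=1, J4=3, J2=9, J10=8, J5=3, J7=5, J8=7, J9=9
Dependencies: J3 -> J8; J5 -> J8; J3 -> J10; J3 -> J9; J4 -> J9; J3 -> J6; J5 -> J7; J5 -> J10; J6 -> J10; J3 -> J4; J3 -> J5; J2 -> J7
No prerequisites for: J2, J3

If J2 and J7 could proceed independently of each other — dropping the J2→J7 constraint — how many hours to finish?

13

With the dependency in place, J2→J7 = 9+5 = 14 sets the finish at 14 hours.
Without J2→J7, J7's earliest start moves from 9 to 4.
The longest chain is now J3→J4→J9 = 1+3+9 = 13, so the job takes 13 hours.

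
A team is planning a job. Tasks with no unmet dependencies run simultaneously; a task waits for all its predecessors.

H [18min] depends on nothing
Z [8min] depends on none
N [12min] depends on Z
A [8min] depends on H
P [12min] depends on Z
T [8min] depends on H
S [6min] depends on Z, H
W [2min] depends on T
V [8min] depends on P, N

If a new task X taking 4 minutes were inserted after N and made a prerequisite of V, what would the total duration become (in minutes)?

Originally the job takes 28 minutes.
With X inserted, V now waits for max(P, N, X).
New critical path: Z→N→X→V = 8+12+4+8 = 32 ⇒ 32 minutes.

32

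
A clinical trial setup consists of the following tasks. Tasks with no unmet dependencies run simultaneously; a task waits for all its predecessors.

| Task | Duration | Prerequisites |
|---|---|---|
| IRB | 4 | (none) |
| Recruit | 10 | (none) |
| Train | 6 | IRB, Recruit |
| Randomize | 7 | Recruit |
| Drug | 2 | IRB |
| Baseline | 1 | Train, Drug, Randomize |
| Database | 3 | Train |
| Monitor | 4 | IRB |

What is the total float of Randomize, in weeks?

The longest chain is Recruit→Train→Database = 10+6+3 = 19; overall finish 19 weeks.
The longest chain containing Randomize totals 18 weeks.
Float = 19 − 18 = 1.

1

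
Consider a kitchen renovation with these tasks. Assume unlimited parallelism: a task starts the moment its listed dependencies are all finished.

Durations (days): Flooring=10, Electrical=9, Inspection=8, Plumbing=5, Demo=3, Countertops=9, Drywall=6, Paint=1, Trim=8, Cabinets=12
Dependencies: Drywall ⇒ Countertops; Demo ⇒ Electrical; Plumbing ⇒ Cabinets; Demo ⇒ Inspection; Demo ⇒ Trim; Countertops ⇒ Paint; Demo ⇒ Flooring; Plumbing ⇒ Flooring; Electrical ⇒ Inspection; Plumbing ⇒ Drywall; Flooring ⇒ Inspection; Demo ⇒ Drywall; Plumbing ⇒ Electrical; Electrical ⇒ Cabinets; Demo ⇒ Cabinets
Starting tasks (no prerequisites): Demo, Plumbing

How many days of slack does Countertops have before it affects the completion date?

5

Critical path: Plumbing→Electrical→Cabinets = 5+9+12 = 26, so the finish is 26 days.
Longest path through Countertops: 21 days (earliest finish 20, latest finish 25).
Slack of Countertops = 16 − 11 = 5 days.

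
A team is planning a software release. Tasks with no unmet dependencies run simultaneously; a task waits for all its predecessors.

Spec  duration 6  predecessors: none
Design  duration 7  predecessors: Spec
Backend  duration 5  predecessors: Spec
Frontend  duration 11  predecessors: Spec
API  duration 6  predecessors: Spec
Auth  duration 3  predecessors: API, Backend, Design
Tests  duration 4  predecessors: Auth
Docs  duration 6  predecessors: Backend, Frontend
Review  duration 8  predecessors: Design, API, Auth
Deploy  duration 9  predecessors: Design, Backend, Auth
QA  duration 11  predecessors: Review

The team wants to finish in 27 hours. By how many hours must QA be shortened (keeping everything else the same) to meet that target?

8

Current finish: 35 hours; target: 27.
QA is on every critical path, so each hour cut from QA cuts the finish by one (this holds down to a finish of 25).
Need 35 − 27 = 8 hours off QA → QA becomes 3 hours, finish becomes 27.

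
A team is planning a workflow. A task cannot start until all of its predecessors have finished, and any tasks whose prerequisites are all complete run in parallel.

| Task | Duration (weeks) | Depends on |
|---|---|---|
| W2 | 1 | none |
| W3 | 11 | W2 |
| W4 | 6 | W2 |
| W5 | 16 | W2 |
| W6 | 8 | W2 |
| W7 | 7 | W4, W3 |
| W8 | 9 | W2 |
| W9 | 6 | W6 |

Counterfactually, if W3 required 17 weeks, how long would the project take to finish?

25

Critical path before the change: W2→W3→W7 = 1+11+7 = 19 giving 19 weeks.
Since W3 is critical, the +6 change carries straight to that chain (now 25 weeks).
That remains the longest chain; total 25 weeks.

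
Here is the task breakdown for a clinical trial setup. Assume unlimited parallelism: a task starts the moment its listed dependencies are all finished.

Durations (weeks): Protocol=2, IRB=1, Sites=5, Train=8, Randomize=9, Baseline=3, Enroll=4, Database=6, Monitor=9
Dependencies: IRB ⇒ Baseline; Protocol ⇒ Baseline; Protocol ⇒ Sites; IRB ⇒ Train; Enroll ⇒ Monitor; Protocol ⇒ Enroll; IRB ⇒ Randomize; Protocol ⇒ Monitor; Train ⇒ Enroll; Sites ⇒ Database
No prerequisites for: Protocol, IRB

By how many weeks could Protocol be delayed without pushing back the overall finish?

7

IRB→Train→Enroll→Monitor = 1+8+4+9 = 22 sets the makespan at 22 weeks.
The longest chain containing Protocol totals 15 weeks.
So Protocol can slip 9 − 2 = 7 weeks.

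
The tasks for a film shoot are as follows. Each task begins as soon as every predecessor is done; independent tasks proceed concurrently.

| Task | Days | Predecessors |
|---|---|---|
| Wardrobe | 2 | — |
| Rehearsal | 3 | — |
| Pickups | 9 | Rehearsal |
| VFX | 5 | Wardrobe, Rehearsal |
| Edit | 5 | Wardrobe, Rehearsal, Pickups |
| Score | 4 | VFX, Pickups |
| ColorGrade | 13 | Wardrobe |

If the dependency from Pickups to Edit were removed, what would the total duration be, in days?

Before: longest chain Rehearsal→Pickups→Edit = 3+9+5 = 17, finish 17.
Without Pickups→Edit, Edit's earliest start moves from 12 to 3.
New critical path: Rehearsal→Pickups→Score = 3+9+4 = 16 ⇒ 16 days.

16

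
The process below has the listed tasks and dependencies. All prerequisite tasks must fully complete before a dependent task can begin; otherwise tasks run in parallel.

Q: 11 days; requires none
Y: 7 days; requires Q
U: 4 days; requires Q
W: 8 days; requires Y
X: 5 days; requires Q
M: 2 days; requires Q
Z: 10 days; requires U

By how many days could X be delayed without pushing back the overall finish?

10

The longest chain is Q→Y→W = 11+7+8 = 26; overall finish 26 days.
Longest path through X: 16 days (earliest finish 16, latest finish 26).
So X can slip 26 − 16 = 10 days.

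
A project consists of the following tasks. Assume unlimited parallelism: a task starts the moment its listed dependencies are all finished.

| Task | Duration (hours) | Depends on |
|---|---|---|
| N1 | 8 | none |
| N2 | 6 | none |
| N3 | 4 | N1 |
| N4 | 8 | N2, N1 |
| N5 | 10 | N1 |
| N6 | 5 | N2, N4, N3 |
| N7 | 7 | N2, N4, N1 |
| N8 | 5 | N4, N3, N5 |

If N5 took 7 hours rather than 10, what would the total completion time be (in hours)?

Actual critical path: N1→N5→N8 = 8+10+5 = 23 ⇒ 23 hours.
N5 lies on that path, so at 7 hours the path becomes 20 hours.
Now N1→N4→N7 = 8+8+7 = 23 is longest, so the finish becomes 23 hours.

23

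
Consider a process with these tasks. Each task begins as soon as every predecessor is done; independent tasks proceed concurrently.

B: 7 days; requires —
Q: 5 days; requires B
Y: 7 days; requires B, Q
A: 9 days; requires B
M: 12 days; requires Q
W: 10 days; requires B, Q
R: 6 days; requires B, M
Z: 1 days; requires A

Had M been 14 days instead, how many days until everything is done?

32

Actual critical path: B→Q→M→R = 7+5+12+6 = 30 ⇒ 30 days.
M is on the critical path; changing it to 14 makes that path 32 days.
The critical path is still B→Q→M→R; finish is now 32 days.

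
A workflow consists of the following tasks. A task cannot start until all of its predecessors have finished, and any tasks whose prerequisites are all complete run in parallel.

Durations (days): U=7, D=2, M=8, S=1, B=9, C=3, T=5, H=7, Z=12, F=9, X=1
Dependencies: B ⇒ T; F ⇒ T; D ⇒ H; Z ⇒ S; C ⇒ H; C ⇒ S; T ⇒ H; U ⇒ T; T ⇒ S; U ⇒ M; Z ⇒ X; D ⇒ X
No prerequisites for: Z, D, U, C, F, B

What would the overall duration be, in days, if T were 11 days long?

Actual critical path: F→T→H = 9+5+7 = 21 ⇒ 21 days.
T is on the critical path; changing it to 11 makes that path 27 days.
No other chain overtakes it, so the finish is 27 days.

27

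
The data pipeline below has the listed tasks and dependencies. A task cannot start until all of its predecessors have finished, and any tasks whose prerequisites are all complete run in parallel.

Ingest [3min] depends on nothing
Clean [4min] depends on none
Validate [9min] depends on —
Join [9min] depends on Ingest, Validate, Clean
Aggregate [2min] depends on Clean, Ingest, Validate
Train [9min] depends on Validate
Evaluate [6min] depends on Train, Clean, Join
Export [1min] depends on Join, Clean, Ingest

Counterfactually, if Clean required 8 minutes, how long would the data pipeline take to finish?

As given, the longest chain is Validate→Join→Evaluate = 9+9+6 = 24, so the finish is 24 minutes.
Clean is off the critical path — its longest chain is 19 minutes, giving 5 of slack.
That remains the longest chain; total 24 minutes.

24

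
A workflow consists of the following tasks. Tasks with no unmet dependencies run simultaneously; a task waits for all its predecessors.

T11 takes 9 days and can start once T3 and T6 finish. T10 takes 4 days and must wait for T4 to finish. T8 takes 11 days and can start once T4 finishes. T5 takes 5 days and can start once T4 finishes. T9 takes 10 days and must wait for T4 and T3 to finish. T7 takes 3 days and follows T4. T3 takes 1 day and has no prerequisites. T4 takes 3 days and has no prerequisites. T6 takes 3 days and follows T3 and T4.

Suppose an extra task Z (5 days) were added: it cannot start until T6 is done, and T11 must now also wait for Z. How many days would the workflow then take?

20

Originally the workflow takes 15 days.
With Z inserted, T11 now waits for max(T3, T6, Z).
New critical path: T4→T6→Z→T11 = 3+3+5+9 = 20 ⇒ 20 days.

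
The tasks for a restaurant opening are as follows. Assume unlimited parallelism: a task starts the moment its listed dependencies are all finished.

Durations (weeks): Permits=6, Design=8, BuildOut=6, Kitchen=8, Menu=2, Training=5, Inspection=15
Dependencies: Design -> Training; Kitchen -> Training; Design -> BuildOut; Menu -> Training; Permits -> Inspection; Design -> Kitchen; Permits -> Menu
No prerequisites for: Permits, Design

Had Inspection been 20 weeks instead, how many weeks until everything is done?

Actual critical path: Permits→Inspection = 6+15 = 21 ⇒ 21 weeks.
Inspection is on the critical path; changing it to 20 makes that path 26 weeks.
That remains the longest chain; total 26 weeks.

26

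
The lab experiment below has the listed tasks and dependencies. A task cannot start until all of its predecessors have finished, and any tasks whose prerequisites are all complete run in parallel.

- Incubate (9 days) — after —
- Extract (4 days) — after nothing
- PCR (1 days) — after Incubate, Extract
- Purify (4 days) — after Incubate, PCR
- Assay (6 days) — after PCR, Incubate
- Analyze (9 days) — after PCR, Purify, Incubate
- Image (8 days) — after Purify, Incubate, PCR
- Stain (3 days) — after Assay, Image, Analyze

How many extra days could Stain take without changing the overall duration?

Incubate→PCR→Purify→Analyze→Stain = 9+1+4+9+3 = 26 sets the makespan at 26 days.
Longest path through Stain: 26 days (earliest finish 26, latest finish 26).
So Stain can slip 26 − 26 = 0 days.

0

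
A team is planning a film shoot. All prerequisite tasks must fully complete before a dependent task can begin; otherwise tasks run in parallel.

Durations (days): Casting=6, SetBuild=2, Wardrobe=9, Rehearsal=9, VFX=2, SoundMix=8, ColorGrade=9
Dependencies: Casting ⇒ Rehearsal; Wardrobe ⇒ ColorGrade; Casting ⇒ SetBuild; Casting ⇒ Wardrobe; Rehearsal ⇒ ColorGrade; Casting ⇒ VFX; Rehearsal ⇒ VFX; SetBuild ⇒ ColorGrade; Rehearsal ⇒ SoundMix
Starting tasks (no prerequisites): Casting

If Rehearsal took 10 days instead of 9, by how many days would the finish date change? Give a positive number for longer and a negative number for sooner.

1

The binding path is Casting→Rehearsal→ColorGrade = 6+9+9 = 24; finish at 24 days.
Rehearsal lies on that path, so at 10 days the path becomes 25 days.
That remains the longest chain; total 25 days.
Change in finish: 25 − 24 = +1 days.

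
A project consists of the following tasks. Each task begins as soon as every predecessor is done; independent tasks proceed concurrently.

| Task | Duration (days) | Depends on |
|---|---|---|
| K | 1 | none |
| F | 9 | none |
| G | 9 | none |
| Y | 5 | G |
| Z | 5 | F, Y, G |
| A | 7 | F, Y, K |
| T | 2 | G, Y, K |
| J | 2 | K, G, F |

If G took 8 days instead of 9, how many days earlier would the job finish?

1

As given, the longest chain is G→Y→A = 9+5+7 = 21, so the finish is 21 days.
G lies on that path, so at 8 days the path becomes 20 days.
That remains the longest chain; total 20 days.
Change in finish: 20 − 21 = -1 days.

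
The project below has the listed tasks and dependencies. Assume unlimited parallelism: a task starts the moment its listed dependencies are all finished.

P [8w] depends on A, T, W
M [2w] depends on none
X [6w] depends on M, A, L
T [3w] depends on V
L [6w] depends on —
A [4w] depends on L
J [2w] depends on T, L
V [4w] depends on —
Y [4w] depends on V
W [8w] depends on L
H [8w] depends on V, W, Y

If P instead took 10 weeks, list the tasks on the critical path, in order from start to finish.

As given, the longest chain is L→W→P = 6+8+8 = 22, so the finish is 22 weeks.
Since P is critical, the +2 change carries straight to that chain (now 24 weeks).
The critical path is still L→W→P; finish is now 24 weeks.

L, W, P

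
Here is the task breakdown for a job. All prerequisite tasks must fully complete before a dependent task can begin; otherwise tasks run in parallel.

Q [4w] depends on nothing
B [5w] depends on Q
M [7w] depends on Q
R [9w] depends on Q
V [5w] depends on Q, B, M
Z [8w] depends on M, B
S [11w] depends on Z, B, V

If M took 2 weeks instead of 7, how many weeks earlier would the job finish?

Actual critical path: Q→M→Z→S = 4+7+8+11 = 30 ⇒ 30 weeks.
M lies on that path, so at 2 weeks the path becomes 25 weeks.
New critical path: Q→B→Z→S = 4+5+8+11 = 28 ⇒ 28 weeks.
Change in finish: 28 − 30 = -2 weeks.

2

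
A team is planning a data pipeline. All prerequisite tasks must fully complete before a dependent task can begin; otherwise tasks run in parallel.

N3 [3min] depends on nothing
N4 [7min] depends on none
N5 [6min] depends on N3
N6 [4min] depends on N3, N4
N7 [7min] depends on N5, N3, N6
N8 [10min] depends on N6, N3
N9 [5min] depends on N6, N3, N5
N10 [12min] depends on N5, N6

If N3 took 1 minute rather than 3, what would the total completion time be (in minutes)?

23

As given, the longest chain is N4→N6→N10 = 7+4+12 = 23, so the finish is 23 minutes.
N3 is off the critical path — its longest chain is 21 minutes, giving 2 of slack.
The critical path is still N4→N6→N10; finish is now 23 minutes.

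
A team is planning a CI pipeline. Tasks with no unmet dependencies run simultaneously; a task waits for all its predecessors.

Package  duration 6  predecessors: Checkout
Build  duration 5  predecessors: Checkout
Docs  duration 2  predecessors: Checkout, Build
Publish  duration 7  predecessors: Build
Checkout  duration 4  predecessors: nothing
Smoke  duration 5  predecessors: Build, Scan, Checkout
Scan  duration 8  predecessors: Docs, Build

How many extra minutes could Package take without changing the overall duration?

14

Checkout→Build→Docs→Scan→Smoke = 4+5+2+8+5 = 24 sets the makespan at 24 minutes.
Package finishes as early as 10 and must finish by 24.
Slack of Package = 18 − 4 = 14 minutes.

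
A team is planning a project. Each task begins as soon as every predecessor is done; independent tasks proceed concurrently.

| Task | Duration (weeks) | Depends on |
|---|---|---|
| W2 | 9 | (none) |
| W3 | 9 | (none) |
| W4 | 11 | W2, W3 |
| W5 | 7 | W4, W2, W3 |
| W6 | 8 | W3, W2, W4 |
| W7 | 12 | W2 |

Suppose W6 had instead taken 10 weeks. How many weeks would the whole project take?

30

The binding path is W2→W4→W6 = 9+11+8 = 28; finish at 28 weeks.
W6 is on the critical path; changing it to 10 makes that path 30 weeks.
No other chain overtakes it, so the finish is 30 weeks.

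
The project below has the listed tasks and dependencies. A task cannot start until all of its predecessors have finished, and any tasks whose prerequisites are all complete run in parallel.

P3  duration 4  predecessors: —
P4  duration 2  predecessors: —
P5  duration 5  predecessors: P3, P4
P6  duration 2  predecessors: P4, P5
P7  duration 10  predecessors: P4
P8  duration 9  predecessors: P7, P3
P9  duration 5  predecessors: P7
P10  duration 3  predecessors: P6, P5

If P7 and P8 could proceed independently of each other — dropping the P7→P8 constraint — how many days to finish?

17

With the dependency in place, P4→P7→P8 = 2+10+9 = 21 sets the finish at 21 days.
Without P7→P8, P8's earliest start moves from 12 to 4.
After: P4→P7→P9 = 2+10+5 = 17 → 17 days.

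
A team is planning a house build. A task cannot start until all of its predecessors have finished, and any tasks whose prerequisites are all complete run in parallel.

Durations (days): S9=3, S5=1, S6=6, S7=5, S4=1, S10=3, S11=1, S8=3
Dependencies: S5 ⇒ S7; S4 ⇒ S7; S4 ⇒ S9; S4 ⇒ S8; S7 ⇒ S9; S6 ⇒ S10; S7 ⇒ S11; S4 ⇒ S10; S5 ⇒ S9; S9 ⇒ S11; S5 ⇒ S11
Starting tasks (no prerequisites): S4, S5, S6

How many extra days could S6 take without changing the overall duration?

Critical path: S4→S7→S9→S11 = 1+5+3+1 = 10, so the finish is 10 days.
Longest path through S6: 9 days (earliest finish 6, latest finish 7).
Float = 10 − 9 = 1.

1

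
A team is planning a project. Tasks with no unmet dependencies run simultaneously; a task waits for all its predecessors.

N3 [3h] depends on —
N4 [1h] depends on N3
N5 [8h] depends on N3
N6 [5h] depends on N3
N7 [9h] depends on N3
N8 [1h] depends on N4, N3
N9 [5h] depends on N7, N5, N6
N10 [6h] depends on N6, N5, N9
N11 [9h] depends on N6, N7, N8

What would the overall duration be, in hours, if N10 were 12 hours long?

As given, the longest chain is N3→N7→N9→N10 = 3+9+5+6 = 23, so the finish is 23 hours.
N10 lies on that path, so at 12 hours the path becomes 29 hours.
No other chain overtakes it, so the finish is 29 hours.

29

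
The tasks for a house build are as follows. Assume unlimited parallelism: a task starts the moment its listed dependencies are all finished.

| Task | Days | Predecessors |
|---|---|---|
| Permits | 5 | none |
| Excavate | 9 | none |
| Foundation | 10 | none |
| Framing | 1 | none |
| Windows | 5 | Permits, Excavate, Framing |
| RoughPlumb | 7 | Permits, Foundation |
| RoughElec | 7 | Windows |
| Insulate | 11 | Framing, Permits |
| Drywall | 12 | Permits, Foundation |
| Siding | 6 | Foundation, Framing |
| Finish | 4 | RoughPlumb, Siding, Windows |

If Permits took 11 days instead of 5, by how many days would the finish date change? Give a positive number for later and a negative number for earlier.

Actual critical path: Foundation→Drywall = 10+12 = 22 ⇒ 22 days.
The longest path through Permits is only 17 days, so Permits has float 5.
The binding chain switches to Permits→Windows→RoughElec = 11+5+7 = 23; finish 23 days.
Change in finish: 23 − 22 = +1 days.

1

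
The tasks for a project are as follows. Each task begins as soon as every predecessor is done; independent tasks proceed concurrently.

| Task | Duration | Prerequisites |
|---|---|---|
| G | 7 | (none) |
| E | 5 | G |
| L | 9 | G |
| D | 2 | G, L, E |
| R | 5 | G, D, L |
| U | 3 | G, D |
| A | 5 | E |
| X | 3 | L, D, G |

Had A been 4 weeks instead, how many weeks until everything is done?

23

The binding path is G→L→D→R = 7+9+2+5 = 23; finish at 23 weeks.
A has 6 weeks of float (longest path through it is 17).
The critical path is still G→L→D→R; finish is now 23 weeks.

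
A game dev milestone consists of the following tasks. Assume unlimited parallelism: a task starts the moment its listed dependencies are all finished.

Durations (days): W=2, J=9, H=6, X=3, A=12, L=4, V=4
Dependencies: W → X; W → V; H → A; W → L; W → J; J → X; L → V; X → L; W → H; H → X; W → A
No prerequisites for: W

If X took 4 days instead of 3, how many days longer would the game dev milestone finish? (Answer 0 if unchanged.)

Baseline: W→J→X→L→V = 2+9+3+4+4 = 22 → 22 days.
X is on the critical path; changing it to 4 makes that path 23 days.
The critical path is still W→J→X→L→V; finish is now 23 days.
Change in finish: 23 − 22 = +1 days.

1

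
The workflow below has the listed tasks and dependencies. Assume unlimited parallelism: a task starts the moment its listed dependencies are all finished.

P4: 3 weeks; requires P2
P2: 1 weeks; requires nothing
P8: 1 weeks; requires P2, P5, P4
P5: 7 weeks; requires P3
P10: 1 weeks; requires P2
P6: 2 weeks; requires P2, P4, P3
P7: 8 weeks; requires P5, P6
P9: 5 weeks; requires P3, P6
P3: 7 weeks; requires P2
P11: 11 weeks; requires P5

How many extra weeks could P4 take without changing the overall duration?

12

Critical path: P2→P3→P5→P11 = 1+7+7+11 = 26, so the finish is 26 weeks.
The longest chain containing P4 totals 14 weeks.
Float = 26 − 14 = 12.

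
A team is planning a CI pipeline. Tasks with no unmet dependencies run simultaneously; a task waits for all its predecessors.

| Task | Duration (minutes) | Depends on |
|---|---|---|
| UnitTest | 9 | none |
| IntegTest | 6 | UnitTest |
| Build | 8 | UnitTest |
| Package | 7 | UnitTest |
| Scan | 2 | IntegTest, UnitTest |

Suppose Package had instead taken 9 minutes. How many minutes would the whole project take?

18

As given, the longest chain is UnitTest→IntegTest→Scan = 9+6+2 = 17, so the finish is 17 minutes.
The longest path through Package is only 16 minutes, so Package has float 1.
New critical path: UnitTest→Package = 9+9 = 18 ⇒ 18 minutes.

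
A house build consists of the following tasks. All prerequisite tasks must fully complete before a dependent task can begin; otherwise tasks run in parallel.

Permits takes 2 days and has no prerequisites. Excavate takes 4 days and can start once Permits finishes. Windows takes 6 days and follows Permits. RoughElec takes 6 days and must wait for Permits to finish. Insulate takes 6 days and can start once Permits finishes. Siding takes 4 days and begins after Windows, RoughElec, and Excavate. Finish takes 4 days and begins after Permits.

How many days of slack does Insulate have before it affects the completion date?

Critical path: Permits→Windows→Siding = 2+6+4 = 12, so the finish is 12 days.
The longest chain containing Insulate totals 8 days.
Slack of Insulate = 6 − 2 = 4 days.

4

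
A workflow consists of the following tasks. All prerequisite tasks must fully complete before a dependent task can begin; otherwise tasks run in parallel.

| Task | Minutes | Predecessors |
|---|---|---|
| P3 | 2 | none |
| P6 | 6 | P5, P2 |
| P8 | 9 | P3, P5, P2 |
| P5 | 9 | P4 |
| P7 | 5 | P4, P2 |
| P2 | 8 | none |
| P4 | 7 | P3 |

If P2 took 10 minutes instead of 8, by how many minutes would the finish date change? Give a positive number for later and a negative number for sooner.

0

The binding path is P3→P4→P5→P8 = 2+7+9+9 = 27; finish at 27 minutes.
P2 is off the critical path — its longest chain is 17 minutes, giving 10 of slack.
No other chain overtakes it, so the finish is 27 minutes.
Change in finish: 27 − 27 = +0 minutes.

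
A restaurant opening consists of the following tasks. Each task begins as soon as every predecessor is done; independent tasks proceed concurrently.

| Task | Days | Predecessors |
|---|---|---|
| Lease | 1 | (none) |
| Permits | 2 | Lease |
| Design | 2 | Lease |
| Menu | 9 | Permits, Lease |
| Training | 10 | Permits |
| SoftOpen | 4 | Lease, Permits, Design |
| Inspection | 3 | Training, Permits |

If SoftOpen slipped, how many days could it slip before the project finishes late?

9

Critical path: Lease→Permits→Training→Inspection = 1+2+10+3 = 16, so the finish is 16 days.
The longest chain containing SoftOpen totals 7 days.
So SoftOpen can slip 16 − 7 = 9 days.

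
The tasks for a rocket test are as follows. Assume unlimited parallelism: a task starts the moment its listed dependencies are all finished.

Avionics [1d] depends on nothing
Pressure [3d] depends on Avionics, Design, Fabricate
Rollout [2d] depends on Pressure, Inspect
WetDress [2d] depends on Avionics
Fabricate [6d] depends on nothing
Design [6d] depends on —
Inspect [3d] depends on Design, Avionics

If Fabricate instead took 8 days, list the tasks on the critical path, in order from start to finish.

The binding path is Fabricate→Pressure→Rollout = 6+3+2 = 11; finish at 11 days.
Fabricate is on the critical path; changing it to 8 makes that path 13 days.
The critical path is still Fabricate→Pressure→Rollout; finish is now 13 days.

Fabricate, Pressure, Rollout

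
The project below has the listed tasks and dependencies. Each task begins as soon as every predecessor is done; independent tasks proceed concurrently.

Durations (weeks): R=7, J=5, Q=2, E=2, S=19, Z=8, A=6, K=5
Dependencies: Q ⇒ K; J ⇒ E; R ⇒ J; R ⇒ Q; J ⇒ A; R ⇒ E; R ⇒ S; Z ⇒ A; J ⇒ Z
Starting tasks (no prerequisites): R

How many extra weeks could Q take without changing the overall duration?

12

The longest chain is R→J→Z→A = 7+5+8+6 = 26; overall finish 26 weeks.
Longest path through Q: 14 weeks (earliest finish 9, latest finish 21).
Slack of Q = 19 − 7 = 12 weeks.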